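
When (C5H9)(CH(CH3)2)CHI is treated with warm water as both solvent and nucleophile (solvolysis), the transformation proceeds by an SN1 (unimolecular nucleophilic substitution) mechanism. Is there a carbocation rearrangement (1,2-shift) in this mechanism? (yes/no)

yes

The first-formed carbocation is secondary.
The adjacent cyclopentyl carbon already bears 2 other carbon substituents and has a hydrogen to migrate; after a 1,2-hydride shift from that carbon the positive charge sits on a tertiary centre.
Tertiary is more stable than secondary, so the shift occurs.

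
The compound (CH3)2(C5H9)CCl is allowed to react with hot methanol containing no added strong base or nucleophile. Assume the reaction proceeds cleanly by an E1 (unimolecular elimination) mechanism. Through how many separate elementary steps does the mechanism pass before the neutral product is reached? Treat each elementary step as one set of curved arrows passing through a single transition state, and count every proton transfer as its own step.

2

Step 1: Unassisted departure of Cl⁻ (taking the C–Cl bonding pair) generates a tertiary carbocation.
(No 1,2-shift: no single shift to an adjacent carbon would give a more stable cation.)
Step 2: Loss of a β-proton to a methanol molecule of the solvent: the C–H bonding pair collapses toward the cationic carbon to form the C=C π bond, yielding the alkene.
Total: 2 elementary steps.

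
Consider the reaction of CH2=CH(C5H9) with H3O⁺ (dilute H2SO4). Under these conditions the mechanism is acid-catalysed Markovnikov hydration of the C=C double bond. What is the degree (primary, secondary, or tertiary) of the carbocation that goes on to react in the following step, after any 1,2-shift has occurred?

Step 1: Electrophilic addition begins with the π(C=C) electrons forming a bond to the proton of H3O⁺. Following Markovnikov's rule, the resulting cation is secondary. H2O is released.
Step 2: Carbocation rearrangement: a 1,2-hydride shift from the adjacent cyclopentyl carbon converts the initially-formed secondary cation into the more stable tertiary cation.
The cation rearranges from secondary to tertiary via a 1,2-hydride shift from the adjacent cyclopentyl carbon; the tertiary cation is what reacts next.

tertiary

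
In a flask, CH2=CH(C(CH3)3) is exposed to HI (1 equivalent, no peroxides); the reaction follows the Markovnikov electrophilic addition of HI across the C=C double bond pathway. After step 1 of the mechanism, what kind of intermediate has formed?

secondary carbocation

Step 1: The π electrons of the C=C bond attack a proton of HI; Markovnikov addition places the new C–H on the less-substituted alkene carbon, so the positive charge ends up on the more-substituted carbon — a secondary carbocation. The H–I bond breaks heterolytically, releasing I⁻.
After step 1 the species present is a secondary carbocation.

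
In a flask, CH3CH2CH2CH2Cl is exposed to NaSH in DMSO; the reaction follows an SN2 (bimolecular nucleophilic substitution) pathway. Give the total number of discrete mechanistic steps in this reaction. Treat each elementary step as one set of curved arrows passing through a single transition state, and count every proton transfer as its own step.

Step 1: The hydrosulfide nucleophile donates a lone pair from S to the α-carbon in a backside attack; simultaneously the C–Cl σ-bond breaks and both of its electrons leave with Cl⁻. One concerted step with inversion of configuration.
Total: 1 elementary step.

1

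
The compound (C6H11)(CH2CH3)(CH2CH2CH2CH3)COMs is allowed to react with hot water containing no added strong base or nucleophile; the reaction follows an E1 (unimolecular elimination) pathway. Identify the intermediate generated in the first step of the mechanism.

Step 1: Ionisation: the C–O σ-bond cleaves heterolytically; both bonding electrons depart with MsO⁻, leaving a tertiary carbocation at the α-carbon.
After step 1 the species present is a tertiary carbocation.

tertiary carbocation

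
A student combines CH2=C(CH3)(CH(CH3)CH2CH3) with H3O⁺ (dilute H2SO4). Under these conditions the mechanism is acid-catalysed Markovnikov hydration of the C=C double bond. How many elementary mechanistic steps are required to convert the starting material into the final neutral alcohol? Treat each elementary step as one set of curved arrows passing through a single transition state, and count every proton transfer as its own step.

3

Step 1: Electrophilic addition begins with the π(C=C) electrons forming a bond to the proton of H3O⁺. Following Markovnikov's rule, the resulting cation is tertiary. H2O is released.
(No 1,2-shift: no single shift to an adjacent carbon would give a more stable cation.)
Step 2: Water acts as the nucleophile: an oxygen lone pair bonds to the cationic carbon, giving an oxonium-ion intermediate.
Step 3: H2O removes a proton from the oxonium oxygen, regenerating H3O⁺ and giving the neutral alcohol.
Total: 3 elementary steps.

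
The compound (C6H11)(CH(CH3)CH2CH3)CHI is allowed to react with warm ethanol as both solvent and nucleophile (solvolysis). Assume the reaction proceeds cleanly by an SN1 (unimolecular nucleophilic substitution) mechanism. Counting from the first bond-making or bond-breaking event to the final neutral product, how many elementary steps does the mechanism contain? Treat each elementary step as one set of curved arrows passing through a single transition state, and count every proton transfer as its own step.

4

Step 1: The C–I bond breaks with both electrons going to the iodide; I⁻ leaves and a secondary carbocation remains.
Step 2: Carbocation rearrangement: a 1,2-hydride shift from the adjacent cyclohexyl carbon converts the initially-formed secondary cation into the more stable tertiary cation.
Step 3: CH3CH2OH donates an oxygen lone pair into the empty p orbital of the cation, giving a protonated ether (an oxonium ion).
Step 4: Proton transfer from the O–H of the oxonium ion to a solvent molecule delivers the neutral ether.
Total: 4 elementary steps.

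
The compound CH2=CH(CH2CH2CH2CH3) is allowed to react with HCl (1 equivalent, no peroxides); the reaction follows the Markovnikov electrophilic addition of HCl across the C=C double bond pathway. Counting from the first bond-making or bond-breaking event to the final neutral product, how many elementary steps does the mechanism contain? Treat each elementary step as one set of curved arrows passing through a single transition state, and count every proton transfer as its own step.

Step 1: Protonation of the alkene by HCl: the π bond acts as the nucleophile and picks up H⁺, giving the more stable (Markovnikov) secondary carbocation. The H–Cl bond breaks heterolytically, releasing Cl⁻.
(No 1,2-shift: no single shift to an adjacent carbon would give a more stable cation.)
Step 2: Cl⁻ captures the cation: a lone pair on Cl⁻ fills the empty p orbital, producing the alkyl halide product.
Total: 2 elementary steps.

2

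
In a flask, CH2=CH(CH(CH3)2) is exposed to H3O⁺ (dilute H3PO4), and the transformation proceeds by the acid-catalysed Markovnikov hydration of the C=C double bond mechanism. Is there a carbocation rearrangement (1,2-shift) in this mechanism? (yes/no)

yes

The first-formed carbocation is secondary.
The adjacent isopropyl carbon already bears 2 other carbon substituents and has a hydrogen to migrate; after a 1,2-hydride shift from that carbon the positive charge sits on a tertiary centre.
Tertiary is more stable than secondary, so the shift occurs.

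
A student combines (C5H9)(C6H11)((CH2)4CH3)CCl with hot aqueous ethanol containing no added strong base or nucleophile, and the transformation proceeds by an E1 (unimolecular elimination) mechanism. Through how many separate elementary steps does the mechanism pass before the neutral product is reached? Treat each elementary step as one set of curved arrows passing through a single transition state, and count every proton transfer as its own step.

2

Step 1: Unassisted departure of Cl⁻ (taking the C–Cl bonding pair) generates a tertiary carbocation.
(No 1,2-shift: no single shift to an adjacent carbon would give a more stable cation.)
Step 2: A water (or ethanol) molecule (solvent) deprotonates a β-carbon; as the C–H bond breaks, those electrons form the new alkene π bond.
Total: 2 elementary steps.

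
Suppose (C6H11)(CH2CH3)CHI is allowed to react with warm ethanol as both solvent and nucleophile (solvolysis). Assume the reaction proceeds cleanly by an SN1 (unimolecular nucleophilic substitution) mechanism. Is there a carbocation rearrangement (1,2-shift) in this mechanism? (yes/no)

The first-formed carbocation is secondary.
The adjacent cyclohexyl carbon already bears 2 other carbon substituents and has a hydrogen to migrate; after a 1,2-hydride shift from that carbon the positive charge sits on a tertiary centre.
Tertiary is more stable than secondary, so the shift occurs.

yes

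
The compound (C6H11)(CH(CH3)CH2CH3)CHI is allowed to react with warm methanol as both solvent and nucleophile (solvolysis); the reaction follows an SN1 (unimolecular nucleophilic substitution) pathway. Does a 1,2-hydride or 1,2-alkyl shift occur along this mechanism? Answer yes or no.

The first-formed carbocation is secondary.
The adjacent sec-butyl carbon already bears 2 other carbon substituents and has a hydrogen to migrate; after a 1,2-hydride shift from that carbon the positive charge sits on a tertiary centre.
Tertiary is more stable than secondary, so the shift occurs.

yes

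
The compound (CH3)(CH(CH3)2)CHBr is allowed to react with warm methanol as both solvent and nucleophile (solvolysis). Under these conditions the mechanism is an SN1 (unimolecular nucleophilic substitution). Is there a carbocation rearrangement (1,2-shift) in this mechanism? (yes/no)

yes

The first-formed carbocation is secondary.
The adjacent isopropyl carbon already bears 2 other carbon substituents and has a hydrogen to migrate; after a 1,2-hydride shift from that carbon the positive charge sits on a tertiary centre.
Tertiary is more stable than secondary, so the shift occurs.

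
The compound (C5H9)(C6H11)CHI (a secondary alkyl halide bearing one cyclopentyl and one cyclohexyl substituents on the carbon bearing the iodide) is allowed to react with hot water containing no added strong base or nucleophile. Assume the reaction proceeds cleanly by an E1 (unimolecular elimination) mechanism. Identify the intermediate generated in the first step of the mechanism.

Step 1: Ionisation: the C–I σ-bond cleaves heterolytically; both bonding electrons depart with I⁻, leaving a secondary carbocation at the α-carbon.
After step 1 the species present is a secondary carbocation.

secondary carbocation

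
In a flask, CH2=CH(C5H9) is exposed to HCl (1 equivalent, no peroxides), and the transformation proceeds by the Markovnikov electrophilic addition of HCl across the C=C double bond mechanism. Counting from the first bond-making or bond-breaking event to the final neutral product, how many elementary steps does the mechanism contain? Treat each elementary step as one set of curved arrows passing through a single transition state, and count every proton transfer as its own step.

Step 1: Protonation of the alkene by HCl: the π bond acts as the nucleophile and picks up H⁺, giving the more stable (Markovnikov) secondary carbocation. The H–Cl bond breaks heterolytically, releasing Cl⁻.
Step 2: A hydride (H with its bonding pair) migrates from the adjacent cyclopentyl carbon to the cationic centre — a 1,2-hydride shift — upgrading the secondary cation to a tertiary one.
Step 3: Nucleophilic attack by Cl⁻ on the carbocation completes the addition, giving R–Cl.
Total: 3 elementary steps.

3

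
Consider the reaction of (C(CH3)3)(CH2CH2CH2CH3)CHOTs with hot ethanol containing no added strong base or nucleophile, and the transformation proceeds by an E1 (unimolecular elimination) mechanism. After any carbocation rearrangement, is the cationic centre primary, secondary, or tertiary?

Step 1: Ionisation: the C–O σ-bond cleaves heterolytically; both bonding electrons depart with TsO⁻, leaving a secondary carbocation at the α-carbon.
Step 2: Carbocation rearrangement: a 1,2-methyl shift from the adjacent tert-butyl carbon converts the initially-formed secondary cation into the more stable tertiary cation.
The cation rearranges from secondary to tertiary via a 1,2-methyl shift from the adjacent tert-butyl carbon; the tertiary cation is what reacts next.

tertiary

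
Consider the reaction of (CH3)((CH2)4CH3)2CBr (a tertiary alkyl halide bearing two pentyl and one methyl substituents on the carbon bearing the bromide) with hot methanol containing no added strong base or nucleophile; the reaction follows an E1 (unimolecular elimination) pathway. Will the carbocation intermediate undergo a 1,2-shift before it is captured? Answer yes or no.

no

The first-formed carbocation is tertiary.
No single 1,2-shift to an adjacent carbon would produce a more-substituted cation than the one already present, so no rearrangement occurs.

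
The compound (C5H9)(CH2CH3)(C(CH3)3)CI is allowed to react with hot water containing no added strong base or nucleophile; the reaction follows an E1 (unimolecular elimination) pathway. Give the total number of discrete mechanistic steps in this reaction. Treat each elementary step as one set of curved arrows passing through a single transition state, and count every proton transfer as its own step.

2

Step 1: The C–I bond breaks with both electrons going to the iodide; I⁻ leaves and a tertiary carbocation remains.
(No 1,2-shift: no single shift to an adjacent carbon would give a more stable cation.)
Step 2: Loss of a β-proton to a water molecule of the solvent: the C–H bonding pair collapses toward the cationic carbon to form the C=C π bond, yielding the alkene.
Total: 2 elementary steps.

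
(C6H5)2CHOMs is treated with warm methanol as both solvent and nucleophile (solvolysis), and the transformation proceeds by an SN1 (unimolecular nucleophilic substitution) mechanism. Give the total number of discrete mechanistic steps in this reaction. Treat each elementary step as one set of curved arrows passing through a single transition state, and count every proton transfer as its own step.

3

Step 1: Unassisted departure of MsO⁻ (taking the C–O bonding pair) generates a secondary carbocation.
(No 1,2-shift: no single shift to an adjacent carbon would give a more stable cation.)
Step 2: CH3OH donates an oxygen lone pair into the empty p orbital of the cation, giving a protonated ether (an oxonium ion).
Step 3: Proton transfer from the O–H of the oxonium ion to a solvent molecule delivers the neutral ether.
Total: 3 elementary steps.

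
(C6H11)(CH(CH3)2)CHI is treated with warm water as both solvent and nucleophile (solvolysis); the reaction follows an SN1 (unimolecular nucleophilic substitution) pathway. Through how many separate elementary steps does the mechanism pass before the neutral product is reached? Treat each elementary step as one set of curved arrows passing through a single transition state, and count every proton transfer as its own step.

4

Step 1: Rate-determining heterolysis of the C–I bond gives I⁻ and a secondary carbocation.
Step 2: A hydride (H with its bonding pair) migrates from the adjacent cyclohexyl carbon to the cationic centre — a 1,2-hydride shift — upgrading the secondary cation to a tertiary one.
Step 3: H2O donates an oxygen lone pair into the empty p orbital of the cation, giving a protonated alcohol (an oxonium ion).
Step 4: A second solvent molecule removes the proton on oxygen, giving the neutral alcohol product.
Total: 4 elementary steps.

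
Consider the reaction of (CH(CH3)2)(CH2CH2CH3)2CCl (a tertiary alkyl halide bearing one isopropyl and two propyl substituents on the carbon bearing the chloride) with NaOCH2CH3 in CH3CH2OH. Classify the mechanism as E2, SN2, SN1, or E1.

Conditions: a strong base with a tertiary substrate bearing a β-hydrogen.
These conditions are the textbook signature of the E2 pathway.
A strong (often hindered) base removes a β-H in concert with loss of the leaving group — bimolecular elimination.

E2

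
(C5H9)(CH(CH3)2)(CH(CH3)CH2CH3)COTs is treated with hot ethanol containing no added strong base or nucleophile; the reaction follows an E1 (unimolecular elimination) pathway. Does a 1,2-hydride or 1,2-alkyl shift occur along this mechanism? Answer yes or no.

no

The first-formed carbocation is tertiary.
No single 1,2-shift to an adjacent carbon would produce a more-substituted cation than the one already present, so no rearrangement occurs.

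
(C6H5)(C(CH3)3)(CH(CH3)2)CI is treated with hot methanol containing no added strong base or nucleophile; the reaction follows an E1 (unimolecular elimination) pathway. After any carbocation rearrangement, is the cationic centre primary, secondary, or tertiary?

Step 1: The C–I bond breaks with both electrons going to the iodide; I⁻ leaves and a tertiary carbocation remains.
No single 1,2-shift to an adjacent carbon would give a more-substituted cation, so no rearrangement occurs.

tertiary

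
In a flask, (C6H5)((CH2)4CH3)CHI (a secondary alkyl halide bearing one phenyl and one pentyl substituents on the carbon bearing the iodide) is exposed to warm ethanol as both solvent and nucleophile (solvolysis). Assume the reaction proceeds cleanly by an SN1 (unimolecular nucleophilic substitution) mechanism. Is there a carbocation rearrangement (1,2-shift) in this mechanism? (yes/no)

The first-formed carbocation is secondary.
No single 1,2-shift to an adjacent carbon would produce a more-substituted cation than the one already present, so no rearrangement occurs.

no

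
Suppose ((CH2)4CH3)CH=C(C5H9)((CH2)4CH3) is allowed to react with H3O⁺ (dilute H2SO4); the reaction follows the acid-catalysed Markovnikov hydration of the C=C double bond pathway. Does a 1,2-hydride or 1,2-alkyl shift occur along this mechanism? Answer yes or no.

The first-formed carbocation is tertiary.
No single 1,2-shift to an adjacent carbon would produce a more-substituted cation than the one already present, so no rearrangement occurs.

no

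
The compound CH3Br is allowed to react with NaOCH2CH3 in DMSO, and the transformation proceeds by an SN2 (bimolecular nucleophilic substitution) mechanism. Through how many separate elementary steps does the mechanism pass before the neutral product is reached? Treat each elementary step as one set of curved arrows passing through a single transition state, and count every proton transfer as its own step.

Step 1: Backside attack by CH3CH2O⁻ on the carbon bearing the bromide: the new C–O bond forms as the C–Br bond breaks, with Walden inversion at carbon.
Total: 1 elementary step.

1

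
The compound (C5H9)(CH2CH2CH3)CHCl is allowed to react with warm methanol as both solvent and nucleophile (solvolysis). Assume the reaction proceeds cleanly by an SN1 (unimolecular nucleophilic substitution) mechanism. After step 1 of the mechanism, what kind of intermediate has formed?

secondary carbocation

Step 1: Unassisted departure of Cl⁻ (taking the C–Cl bonding pair) generates a secondary carbocation.
After step 1 the species present is a secondary carbocation.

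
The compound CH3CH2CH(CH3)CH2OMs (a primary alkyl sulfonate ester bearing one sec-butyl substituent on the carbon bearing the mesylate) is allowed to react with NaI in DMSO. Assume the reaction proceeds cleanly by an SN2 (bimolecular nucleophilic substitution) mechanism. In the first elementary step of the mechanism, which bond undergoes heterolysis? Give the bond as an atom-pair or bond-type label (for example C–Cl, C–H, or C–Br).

Step 1: The iodide nucleophile donates a lone pair from I to the α-carbon in a backside attack; simultaneously the C–O σ-bond breaks and both of its electrons leave with MsO⁻. One concerted step with inversion of configuration.
The bond broken in this step is the C–O bond.

C–O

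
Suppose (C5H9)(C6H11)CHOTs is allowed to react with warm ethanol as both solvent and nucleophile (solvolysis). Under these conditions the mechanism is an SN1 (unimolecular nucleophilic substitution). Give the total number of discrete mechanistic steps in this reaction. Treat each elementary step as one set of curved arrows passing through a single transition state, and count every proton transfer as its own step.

Step 1: Ionisation: the C–O σ-bond cleaves heterolytically; both bonding electrons depart with TsO⁻, leaving a secondary carbocation at the α-carbon.
Step 2: Carbocation rearrangement: a 1,2-hydride shift from the adjacent cyclohexyl carbon converts the initially-formed secondary cation into the more stable tertiary cation.
Step 3: A lone pair on the oxygen of CH3CH2OH attacks the carbocation, forming a new C–O σ-bond and an oxonium ion.
Step 4: Proton transfer from the O–H of the oxonium ion to a solvent molecule delivers the neutral ether.
Total: 4 elementary steps.

4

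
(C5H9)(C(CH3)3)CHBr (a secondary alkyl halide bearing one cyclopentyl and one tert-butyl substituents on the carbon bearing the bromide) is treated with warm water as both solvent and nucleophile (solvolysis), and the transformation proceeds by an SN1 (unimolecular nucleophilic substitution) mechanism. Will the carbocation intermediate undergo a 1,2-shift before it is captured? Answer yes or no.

yes

The first-formed carbocation is secondary.
The adjacent cyclopentyl carbon already bears 2 other carbon substituents and has a hydrogen to migrate; after a 1,2-hydride shift from that carbon the positive charge sits on a tertiary centre.
Tertiary is more stable than secondary, so the shift occurs.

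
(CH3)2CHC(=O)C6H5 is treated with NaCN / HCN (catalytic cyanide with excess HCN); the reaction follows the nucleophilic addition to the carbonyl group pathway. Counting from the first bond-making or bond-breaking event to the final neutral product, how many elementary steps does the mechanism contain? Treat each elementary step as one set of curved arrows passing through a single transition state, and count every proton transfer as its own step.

Step 1: CN⁻ attacks the sp² carbonyl carbon; the C=O π bond breaks and the electrons end up as a lone pair on the alkoxide oxygen of the tetrahedral intermediate.
Step 2: Proton transfer from HCN to the alkoxide furnishes a cyanohydrin (and releases another CN⁻ to continue the reaction).
Total: 2 elementary steps.

2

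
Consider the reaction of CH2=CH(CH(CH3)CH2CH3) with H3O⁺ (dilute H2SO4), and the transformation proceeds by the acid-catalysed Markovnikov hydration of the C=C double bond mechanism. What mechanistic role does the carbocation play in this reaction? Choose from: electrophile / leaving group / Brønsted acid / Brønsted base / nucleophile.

Step 3: A lone pair on the oxygen of H2O attacks the carbocation, forming a C–O bond and an oxonium ion (a protonated alcohol).
The carbocation accepts an electron pair into an empty or π* orbital — it is the electrophile.

electrophile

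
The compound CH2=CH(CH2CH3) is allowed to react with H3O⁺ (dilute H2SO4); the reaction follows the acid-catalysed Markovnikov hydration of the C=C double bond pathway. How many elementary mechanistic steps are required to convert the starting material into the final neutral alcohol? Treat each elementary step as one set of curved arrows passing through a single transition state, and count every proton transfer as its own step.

Step 1: Protonation of the alkene by H3O⁺: the π bond acts as the nucleophile and picks up H⁺, giving the more stable (Markovnikov) secondary carbocation. H2O is released.
(No 1,2-shift: no single shift to an adjacent carbon would give a more stable cation.)
Step 2: Nucleophilic capture of the cation by H2O produces the protonated alcohol (an oxonium ion).
Step 3: H2O removes a proton from the oxonium oxygen, regenerating H3O⁺ and giving the neutral alcohol.
Total: 3 elementary steps.

3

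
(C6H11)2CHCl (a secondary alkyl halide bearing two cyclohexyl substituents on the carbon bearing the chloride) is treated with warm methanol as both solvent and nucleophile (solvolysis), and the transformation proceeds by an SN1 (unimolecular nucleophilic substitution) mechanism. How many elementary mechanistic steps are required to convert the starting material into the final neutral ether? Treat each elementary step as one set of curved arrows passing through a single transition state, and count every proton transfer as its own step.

4

Step 1: Unassisted departure of Cl⁻ (taking the C–Cl bonding pair) generates a secondary carbocation.
Step 2: A hydride (H with its bonding pair) migrates from the adjacent cyclohexyl carbon to the cationic centre — a 1,2-hydride shift — upgrading the secondary cation to a tertiary one.
Step 3: CH3OH donates an oxygen lone pair into the empty p orbital of the cation, giving a protonated ether (an oxonium ion).
Step 4: Deprotonation of the oxonium oxygen by solvent methanol yields the neutral ether.
Total: 4 elementary steps.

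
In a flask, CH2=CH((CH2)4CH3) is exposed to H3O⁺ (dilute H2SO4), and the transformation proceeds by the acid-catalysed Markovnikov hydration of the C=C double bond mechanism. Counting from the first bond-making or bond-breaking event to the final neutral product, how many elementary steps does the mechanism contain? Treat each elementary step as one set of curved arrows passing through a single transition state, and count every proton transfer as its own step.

Step 1: The π electrons of the C=C bond attack a proton of H3O⁺; Markovnikov addition places the new C–H on the less-substituted alkene carbon, so the positive charge ends up on the more-substituted carbon — a secondary carbocation. H2O is released.
(No 1,2-shift: no single shift to an adjacent carbon would give a more stable cation.)
Step 2: Water acts as the nucleophile: an oxygen lone pair bonds to the cationic carbon, giving an oxonium-ion intermediate.
Step 3: H2O removes a proton from the oxonium oxygen, regenerating H3O⁺ and giving the neutral alcohol.
Total: 3 elementary steps.

3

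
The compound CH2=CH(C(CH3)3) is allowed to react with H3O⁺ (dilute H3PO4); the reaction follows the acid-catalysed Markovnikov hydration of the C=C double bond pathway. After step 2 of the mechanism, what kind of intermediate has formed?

tertiary carbocation

Step 1: The π electrons of the C=C bond attack a proton of H3O⁺; Markovnikov addition places the new C–H on the less-substituted alkene carbon, so the positive charge ends up on the more-substituted carbon — a secondary carbocation. H2O is released.
Step 2: Carbocation rearrangement: a 1,2-methyl shift from the adjacent tert-butyl carbon converts the initially-formed secondary cation into the more stable tertiary cation.
After step 2 the species present is a tertiary carbocation.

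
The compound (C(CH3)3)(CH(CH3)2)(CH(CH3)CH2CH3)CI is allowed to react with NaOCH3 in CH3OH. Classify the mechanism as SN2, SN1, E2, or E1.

E2

Conditions: a strong base with a tertiary substrate bearing a β-hydrogen.
These conditions are the textbook signature of the E2 pathway.
A strong (often hindered) base removes a β-H in concert with loss of the leaving group — bimolecular elimination.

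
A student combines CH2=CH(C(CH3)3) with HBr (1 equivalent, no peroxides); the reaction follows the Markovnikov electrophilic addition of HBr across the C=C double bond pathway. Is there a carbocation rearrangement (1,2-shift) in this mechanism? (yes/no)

The first-formed carbocation is secondary.
The adjacent tert-butyl carbon has no hydrogen but bears methyl groups; migration of one methyl with its bonding pair (a 1,2-methyl shift) places the charge on a tertiary centre.
Tertiary is more stable than secondary, so the shift occurs.

yes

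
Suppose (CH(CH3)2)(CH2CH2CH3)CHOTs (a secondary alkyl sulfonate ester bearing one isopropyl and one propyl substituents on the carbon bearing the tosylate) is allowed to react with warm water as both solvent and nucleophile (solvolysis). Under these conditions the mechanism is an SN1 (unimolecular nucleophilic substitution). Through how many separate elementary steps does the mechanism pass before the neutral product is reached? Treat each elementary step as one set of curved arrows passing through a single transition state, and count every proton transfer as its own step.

Step 1: Ionisation: the C–O σ-bond cleaves heterolytically; both bonding electrons depart with TsO⁻, leaving a secondary carbocation at the α-carbon.
Step 2: A 1,2-hydride shift from the adjacent isopropyl carbon moves the positive charge from the secondary centre to an adjacent carbon, generating a more stable tertiary carbocation.
Step 3: A lone pair on the oxygen of H2O attacks the carbocation, forming a new C–O σ-bond and an oxonium ion.
Step 4: Deprotonation of the oxonium oxygen by solvent water yields the neutral alcohol.
Total: 4 elementary steps.

4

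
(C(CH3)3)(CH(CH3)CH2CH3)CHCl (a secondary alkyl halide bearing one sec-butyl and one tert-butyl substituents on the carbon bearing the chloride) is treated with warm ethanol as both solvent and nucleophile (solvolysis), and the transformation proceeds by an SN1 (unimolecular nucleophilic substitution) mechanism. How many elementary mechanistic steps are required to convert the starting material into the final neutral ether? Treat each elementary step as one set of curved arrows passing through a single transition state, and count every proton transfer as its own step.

Step 1: The C–Cl bond breaks with both electrons going to the chloride; Cl⁻ leaves and a secondary carbocation remains.
Step 2: A hydride (H with its bonding pair) migrates from the adjacent sec-butyl carbon to the cationic centre — a 1,2-hydride shift — upgrading the secondary cation to a tertiary one.
Step 3: A lone pair on the oxygen of CH3CH2OH attacks the carbocation, forming a new C–O σ-bond and an oxonium ion.
Step 4: Deprotonation of the oxonium oxygen by solvent ethanol yields the neutral ether.
Total: 4 elementary steps.

4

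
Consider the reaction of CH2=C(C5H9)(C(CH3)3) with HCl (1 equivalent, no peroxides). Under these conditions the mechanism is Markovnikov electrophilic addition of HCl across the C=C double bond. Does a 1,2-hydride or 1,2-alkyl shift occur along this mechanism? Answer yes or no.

The first-formed carbocation is tertiary.
No single 1,2-shift to an adjacent carbon would produce a more-substituted cation than the one already present, so no rearrangement occurs.

no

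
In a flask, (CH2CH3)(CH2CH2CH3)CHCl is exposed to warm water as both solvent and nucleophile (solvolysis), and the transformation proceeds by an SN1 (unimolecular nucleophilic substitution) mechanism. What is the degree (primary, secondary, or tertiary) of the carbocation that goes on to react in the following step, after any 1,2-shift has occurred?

Step 1: Unassisted departure of Cl⁻ (taking the C–Cl bonding pair) generates a secondary carbocation.
No single 1,2-shift to an adjacent carbon would give a more-substituted cation, so no rearrangement occurs.

secondary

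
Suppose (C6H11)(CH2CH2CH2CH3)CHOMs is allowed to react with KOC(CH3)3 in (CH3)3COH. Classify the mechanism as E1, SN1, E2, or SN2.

E2

Conditions: a strong/bulky base with a secondary substrate bearing a β-hydrogen.
These conditions are the textbook signature of the E2 pathway.
A strong (often hindered) base removes a β-H in concert with loss of the leaving group — bimolecular elimination.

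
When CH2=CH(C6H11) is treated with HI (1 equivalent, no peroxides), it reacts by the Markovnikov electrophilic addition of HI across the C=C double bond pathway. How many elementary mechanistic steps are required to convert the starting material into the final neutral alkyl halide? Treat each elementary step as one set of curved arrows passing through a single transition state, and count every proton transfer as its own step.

3

Step 1: Electrophilic addition begins with the π(C=C) electrons forming a bond to the proton of HI. Following Markovnikov's rule, the resulting cation is secondary. The H–I bond breaks heterolytically, releasing I⁻.
Step 2: Carbocation rearrangement: a 1,2-hydride shift from the adjacent cyclohexyl carbon converts the initially-formed secondary cation into the more stable tertiary cation.
Step 3: Nucleophilic attack by I⁻ on the carbocation completes the addition, giving R–I.
Total: 3 elementary steps.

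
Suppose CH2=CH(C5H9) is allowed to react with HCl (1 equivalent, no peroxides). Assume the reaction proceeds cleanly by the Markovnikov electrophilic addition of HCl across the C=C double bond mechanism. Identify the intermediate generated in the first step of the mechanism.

secondary carbocation

Step 1: Protonation of the alkene by HCl: the π bond acts as the nucleophile and picks up H⁺, giving the more stable (Markovnikov) secondary carbocation. The H–Cl bond breaks heterolytically, releasing Cl⁻.
After step 1 the species present is a secondary carbocation.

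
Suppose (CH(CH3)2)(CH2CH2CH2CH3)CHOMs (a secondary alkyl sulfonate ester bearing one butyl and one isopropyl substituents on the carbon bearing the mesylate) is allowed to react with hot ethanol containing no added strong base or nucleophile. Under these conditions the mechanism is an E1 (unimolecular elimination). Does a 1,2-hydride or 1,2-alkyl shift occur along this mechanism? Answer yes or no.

yes

The first-formed carbocation is secondary.
The adjacent isopropyl carbon already bears 2 other carbon substituents and has a hydrogen to migrate; after a 1,2-hydride shift from that carbon the positive charge sits on a tertiary centre.
Tertiary is more stable than secondary, so the shift occurs.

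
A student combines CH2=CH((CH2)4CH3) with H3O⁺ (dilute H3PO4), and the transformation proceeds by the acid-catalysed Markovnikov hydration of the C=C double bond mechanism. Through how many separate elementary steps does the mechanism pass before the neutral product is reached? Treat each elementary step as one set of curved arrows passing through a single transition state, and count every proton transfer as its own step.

3

Step 1: Electrophilic addition begins with the π(C=C) electrons forming a bond to the proton of H3O⁺. Following Markovnikov's rule, the resulting cation is secondary. H2O is released.
(No 1,2-shift: no single shift to an adjacent carbon would give a more stable cation.)
Step 2: Water acts as the nucleophile: an oxygen lone pair bonds to the cationic carbon, giving an oxonium-ion intermediate.
Step 3: H2O removes a proton from the oxonium oxygen, regenerating H3O⁺ and giving the neutral alcohol.
Total: 3 elementary steps.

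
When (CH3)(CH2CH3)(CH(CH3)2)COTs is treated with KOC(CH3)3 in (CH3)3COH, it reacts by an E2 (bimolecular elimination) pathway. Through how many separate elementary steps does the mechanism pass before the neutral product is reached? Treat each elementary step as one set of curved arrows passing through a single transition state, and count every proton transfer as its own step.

1

Step 1: In one step, (CH3)3CO⁻ pulls off a β-proton, the C–O bond cleaves, and a C=C double bond forms between the α- and β-carbons (E2, anti elimination).
Total: 1 elementary step.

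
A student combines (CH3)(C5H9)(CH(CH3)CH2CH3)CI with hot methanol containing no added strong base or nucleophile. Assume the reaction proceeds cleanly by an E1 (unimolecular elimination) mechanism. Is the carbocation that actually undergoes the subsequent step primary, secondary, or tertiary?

tertiary

Step 1: The C–I bond breaks with both electrons going to the iodide; I⁻ leaves and a tertiary carbocation remains.
No single 1,2-shift to an adjacent carbon would give a more-substituted cation, so no rearrangement occurs.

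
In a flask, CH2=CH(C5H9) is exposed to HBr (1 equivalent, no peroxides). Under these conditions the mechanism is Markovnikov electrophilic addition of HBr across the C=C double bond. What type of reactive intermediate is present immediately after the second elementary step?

Step 1: The π electrons of the C=C bond attack a proton of HBr; Markovnikov addition places the new C–H on the less-substituted alkene carbon, so the positive charge ends up on the more-substituted carbon — a secondary carbocation. The H–Br bond breaks heterolytically, releasing Br⁻.
Step 2: A 1,2-hydride shift from the adjacent cyclopentyl carbon moves the positive charge from the secondary centre to an adjacent carbon, generating a more stable tertiary carbocation.
After step 2 the species present is a tertiary carbocation.

tertiary carbocation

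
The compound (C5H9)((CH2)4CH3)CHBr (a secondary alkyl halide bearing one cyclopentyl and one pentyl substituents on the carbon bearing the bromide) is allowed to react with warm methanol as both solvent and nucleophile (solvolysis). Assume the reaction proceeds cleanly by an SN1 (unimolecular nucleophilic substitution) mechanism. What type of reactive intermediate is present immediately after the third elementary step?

Step 1: Rate-determining heterolysis of the C–Br bond gives Br⁻ and a secondary carbocation.
Step 2: A 1,2-hydride shift from the adjacent cyclopentyl carbon moves the positive charge from the secondary centre to an adjacent carbon, generating a more stable tertiary carbocation.
Step 3: Nucleophilic capture: the oxygen of CH3OH bonds to the cationic carbon, producing an oxonium-ion intermediate.
After step 3 the species present is an oxonium ion.

oxonium ion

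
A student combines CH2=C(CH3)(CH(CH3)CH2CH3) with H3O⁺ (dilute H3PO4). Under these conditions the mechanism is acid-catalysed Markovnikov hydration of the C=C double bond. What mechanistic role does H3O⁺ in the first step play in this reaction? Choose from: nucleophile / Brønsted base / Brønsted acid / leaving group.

Brønsted acid

Step 1: The π electrons of the C=C bond attack a proton of H3O⁺; Markovnikov addition places the new C–H on the less-substituted alkene carbon, so the positive charge ends up on the more-substituted carbon — a tertiary carbocation. H2O is released.
H3O⁺ in the first step donates a proton in a proton-transfer step — a Brønsted acid.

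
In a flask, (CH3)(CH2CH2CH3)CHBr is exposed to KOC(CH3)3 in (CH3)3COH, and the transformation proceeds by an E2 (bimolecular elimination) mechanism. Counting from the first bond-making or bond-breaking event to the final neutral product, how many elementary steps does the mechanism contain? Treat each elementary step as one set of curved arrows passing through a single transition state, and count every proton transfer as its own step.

1

Step 1: Concerted anti-periplanar elimination: (CH3)3CO⁻ abstracts a β-H while Br⁻ leaves, and the C–H electrons become the new C=C π bond — all in a single transition state.
Total: 1 elementary step.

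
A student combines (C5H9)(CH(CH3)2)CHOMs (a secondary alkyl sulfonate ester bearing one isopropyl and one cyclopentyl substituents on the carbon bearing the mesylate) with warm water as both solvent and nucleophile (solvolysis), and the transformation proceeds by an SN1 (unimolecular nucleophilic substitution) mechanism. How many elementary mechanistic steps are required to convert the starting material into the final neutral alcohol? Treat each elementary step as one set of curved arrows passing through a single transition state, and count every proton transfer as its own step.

4

Step 1: Unassisted departure of MsO⁻ (taking the C–O bonding pair) generates a secondary carbocation.
Step 2: Carbocation rearrangement: a 1,2-hydride shift from the adjacent isopropyl carbon converts the initially-formed secondary cation into the more stable tertiary cation.
Step 3: H2O donates an oxygen lone pair into the empty p orbital of the cation, giving a protonated alcohol (an oxonium ion).
Step 4: Deprotonation of the oxonium oxygen by solvent water yields the neutral alcohol.
Total: 4 elementary steps.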